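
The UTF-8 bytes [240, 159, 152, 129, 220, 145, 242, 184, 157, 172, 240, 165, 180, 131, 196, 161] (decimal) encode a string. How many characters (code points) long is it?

5

Byte at offset 0: 0xF0 = 11110000 → 4-byte char (#1). Advance 4.
Byte at offset 4: 0xDC = 11011100 → 2-byte char (#2). Advance 2.
Byte at offset 6: 0xF2 = 11110010 → 4-byte char (#3). Advance 4.
Byte at offset 10: 0xF0 = 11110000 → 4-byte char (#4). Advance 4.
Byte at offset 14: 0xC4 = 11000100 → 2-byte char (#5). Advance 2.
Reached end at offset 16 after 5 code points.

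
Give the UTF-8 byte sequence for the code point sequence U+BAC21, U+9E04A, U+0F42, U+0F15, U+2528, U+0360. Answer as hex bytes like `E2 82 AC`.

U+BAC21: 4-byte form → F2 BA B0 A1.
U+9E04A: 4-byte form → F2 9E 81 8A.
U+0F42: 3-byte form → E0 BD 82.
U+0F15: 3-byte form → E0 BC 95.
U+2528: 3-byte form → E2 94 A8.
U+0360: 2-byte form → CD A0.
Concatenated (19 bytes): F2 BA B0 A1 F2 9E 81 8A E0 BD 82 E0 BC 95 E2 94 A8 CD A0.

F2 BA B0 A1 F2 9E 81 8A E0 BD 82 E0 BC 95 E2 94 A8 CD A0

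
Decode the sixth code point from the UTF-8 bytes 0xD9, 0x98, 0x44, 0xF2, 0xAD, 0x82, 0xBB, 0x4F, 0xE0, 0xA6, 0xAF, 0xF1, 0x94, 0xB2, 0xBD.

U+54CBD

Offset 0: leading byte 0xD9 = 11011001 → 2-byte char #1 = D9 98.
Offset 2: leading byte 0x44 = 01000100 → 1-byte char #2 = 44.
Offset 3: leading byte 0xF2 = 11110010 → 4-byte char #3 = F2 AD 82 BB.
Offset 7: leading byte 0x4F = 01001111 → 1-byte char #4 = 4F.
Offset 8: leading byte 0xE0 = 11100000 → 3-byte char #5 = E0 A6 AF.
Offset 11: leading byte 0xF1 = 11110001 → 4-byte char #6 = F1 94 B2 BD.
Leading byte 0xF1 = 11110001 matches 11110xxx → 4-byte sequence.
Byte 1: 0xF1 = 11110001, payload 001 (3 bits).
Byte 2: 0x94 = 10010100 (10xxxxxx ✓), payload 010100.
Byte 3: 0xB2 = 10110010 (10xxxxxx ✓), payload 110010.
Byte 4: 0xBD = 10111101 (10xxxxxx ✓), payload 111101.
Concatenate: 001010100110010111101 = 0x54CBD (21 bits → U+54CBD).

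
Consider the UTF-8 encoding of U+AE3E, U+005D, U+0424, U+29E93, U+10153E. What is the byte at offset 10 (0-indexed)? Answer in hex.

0xF4

U+AE3E → 3-byte form EA B8 BE at offsets 0–2.
U+005D → 1-byte form 5D at offsets 3–3.
U+0424 → 2-byte form D0 A4 at offsets 4–5.
U+29E93 → 4-byte form F0 A9 BA 93 at offsets 6–9.
U+10153E → 4-byte form F4 81 94 BE at offsets 10–13.
Offset 10 falls in char 5's range; it's byte 1 of F4 81 94 BE = 0xF4.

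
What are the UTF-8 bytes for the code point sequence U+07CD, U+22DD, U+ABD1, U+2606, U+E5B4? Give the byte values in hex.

U+07CD: 2-byte form → DF 8D.
U+22DD: 3-byte form → E2 8B 9D.
U+ABD1: 3-byte form → EA AF 91.
U+2606: 3-byte form → E2 98 86.
U+E5B4: 3-byte form → EE 96 B4.
Concatenated (14 bytes): DF 8D E2 8B 9D EA AF 91 E2 98 86 EE 96 B4.

DF 8D E2 8B 9D EA AF 91 E2 98 86 EE 96 B4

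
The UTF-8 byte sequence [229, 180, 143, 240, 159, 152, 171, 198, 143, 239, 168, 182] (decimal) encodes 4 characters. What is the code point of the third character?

U+018F

Offset 0: leading byte 0xE5 = 11100101 → 3-byte char #1 = E5 B4 8F.
Offset 3: leading byte 0xF0 = 11110000 → 4-byte char #2 = F0 9F 98 AB.
Offset 7: leading byte 0xC6 = 11000110 → 2-byte char #3 = C6 8F.
Leading byte 0xC6 = 11000110 matches 110xxxxx → 2-byte sequence.
Byte 1: 0xC6 = 11000110, payload 00110 (5 bits).
Byte 2: 0x8F = 10001111 (10xxxxxx ✓), payload 001111.
Concatenate: 00110001111 = 0x18F (11 bits → U+018F).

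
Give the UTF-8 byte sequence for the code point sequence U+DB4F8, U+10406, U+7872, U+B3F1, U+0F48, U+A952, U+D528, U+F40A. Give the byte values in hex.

U+DB4F8: 4-byte form → F3 9B 93 B8.
U+10406: 4-byte form → F0 90 90 86.
U+7872: 3-byte form → E7 A1 B2.
U+B3F1: 3-byte form → EB 8F B1.
U+0F48: 3-byte form → E0 BD 88.
U+A952: 3-byte form → EA A5 92.
U+D528: 3-byte form → ED 94 A8.
U+F40A: 3-byte form → EF 90 8A.
Concatenated (26 bytes): F3 9B 93 B8 F0 90 90 86 E7 A1 B2 EB 8F B1 E0 BD 88 EA A5 92 ED 94 A8 EF 90 8A.

F3 9B 93 B8 F0 90 90 86 E7 A1 B2 EB 8F B1 E0 BD 88 EA A5 92 ED 94 A8 EF 90 8A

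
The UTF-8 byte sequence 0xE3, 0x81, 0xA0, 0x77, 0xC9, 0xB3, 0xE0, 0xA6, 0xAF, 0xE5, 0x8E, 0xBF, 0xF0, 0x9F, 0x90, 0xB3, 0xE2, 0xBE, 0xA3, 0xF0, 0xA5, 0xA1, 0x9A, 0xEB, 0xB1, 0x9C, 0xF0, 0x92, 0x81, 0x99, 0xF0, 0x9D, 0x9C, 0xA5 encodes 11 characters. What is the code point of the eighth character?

U+2585A

Offset 0: leading byte 0xE3 = 11100011 → 3-byte char #1 = E3 81 A0.
Offset 3: leading byte 0x77 = 01110111 → 1-byte char #2 = 77.
Offset 4: leading byte 0xC9 = 11001001 → 2-byte char #3 = C9 B3.
Offset 6: leading byte 0xE0 = 11100000 → 3-byte char #4 = E0 A6 AF.
Offset 9: leading byte 0xE5 = 11100101 → 3-byte char #5 = E5 8E BF.
Offset 12: leading byte 0xF0 = 11110000 → 4-byte char #6 = F0 9F 90 B3.
Offset 16: leading byte 0xE2 = 11100010 → 3-byte char #7 = E2 BE A3.
Offset 19: leading byte 0xF0 = 11110000 → 4-byte char #8 = F0 A5 A1 9A.
Leading byte 0xF0 = 11110000 matches 11110xxx → 4-byte sequence.
Byte 1: 0xF0 = 11110000, payload 000 (3 bits).
Byte 2: 0xA5 = 10100101 (10xxxxxx ✓), payload 100101.
Byte 3: 0xA1 = 10100001 (10xxxxxx ✓), payload 100001.
Byte 4: 0x9A = 10011010 (10xxxxxx ✓), payload 011010.
Concatenate: 000100101100001011010 = 0x2585A (21 bits → U+2585A).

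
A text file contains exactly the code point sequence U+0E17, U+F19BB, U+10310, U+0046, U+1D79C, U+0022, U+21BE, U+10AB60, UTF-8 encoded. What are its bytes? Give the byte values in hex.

E0 B8 97 F3 B1 A6 BB F0 90 8C 90 46 F0 9D 9E 9C 22 E2 86 BE F4 8A AD A0

U+0E17: 3-byte form → E0 B8 97.
U+F19BB: 4-byte form → F3 B1 A6 BB.
U+10310: 4-byte form → F0 90 8C 90.
U+0046: 1-byte form → 46.
U+1D79C: 4-byte form → F0 9D 9E 9C.
U+0022: 1-byte form → 22.
U+21BE: 3-byte form → E2 86 BE.
U+10AB60: 4-byte form → F4 8A AD A0.
Concatenated (24 bytes): E0 B8 97 F3 B1 A6 BB F0 90 8C 90 46 F0 9D 9E 9C 22 E2 86 BE F4 8A AD A0.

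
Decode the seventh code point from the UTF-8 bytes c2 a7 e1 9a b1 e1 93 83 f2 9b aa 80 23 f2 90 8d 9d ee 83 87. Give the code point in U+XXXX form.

Offset 0: leading byte 0xC2 = 11000010 → 2-byte char #1 = C2 A7.
Offset 2: leading byte 0xE1 = 11100001 → 3-byte char #2 = E1 9A B1.
Offset 5: leading byte 0xE1 = 11100001 → 3-byte char #3 = E1 93 83.
Offset 8: leading byte 0xF2 = 11110010 → 4-byte char #4 = F2 9B AA 80.
Offset 12: leading byte 0x23 = 00100011 → 1-byte char #5 = 23.
Offset 13: leading byte 0xF2 = 11110010 → 4-byte char #6 = F2 90 8D 9D.
Offset 17: leading byte 0xEE = 11101110 → 3-byte char #7 = EE 83 87.
Leading byte 0xEE = 11101110 matches 1110xxxx → 3-byte sequence.
Byte 1: 0xEE = 11101110, payload 1110 (4 bits).
Byte 2: 0x83 = 10000011 (10xxxxxx ✓), payload 000011.
Byte 3: 0x87 = 10000111 (10xxxxxx ✓), payload 000111.
Concatenate: 1110000011000111 = 0xE0C7 (16 bits → U+E0C7).

U+E0C7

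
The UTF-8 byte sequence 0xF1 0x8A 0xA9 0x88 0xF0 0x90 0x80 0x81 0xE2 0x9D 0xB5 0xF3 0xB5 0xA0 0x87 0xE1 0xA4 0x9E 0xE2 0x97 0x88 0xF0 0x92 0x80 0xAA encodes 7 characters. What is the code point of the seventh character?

Offset 0: leading byte 0xF1 = 11110001 → 4-byte char #1 = F1 8A A9 88.
Offset 4: leading byte 0xF0 = 11110000 → 4-byte char #2 = F0 90 80 81.
Offset 8: leading byte 0xE2 = 11100010 → 3-byte char #3 = E2 9D B5.
Offset 11: leading byte 0xF3 = 11110011 → 4-byte char #4 = F3 B5 A0 87.
Offset 15: leading byte 0xE1 = 11100001 → 3-byte char #5 = E1 A4 9E.
Offset 18: leading byte 0xE2 = 11100010 → 3-byte char #6 = E2 97 88.
Offset 21: leading byte 0xF0 = 11110000 → 4-byte char #7 = F0 92 80 AA.
Leading byte 0xF0 = 11110000 matches 11110xxx → 4-byte sequence.
Byte 1: 0xF0 = 11110000, payload 000 (3 bits).
Byte 2: 0x92 = 10010010 (10xxxxxx ✓), payload 010010.
Byte 3: 0x80 = 10000000 (10xxxxxx ✓), payload 000000.
Byte 4: 0xAA = 10101010 (10xxxxxx ✓), payload 101010.
Concatenate: 000010010000000101010 = 0x1202A (21 bits → U+1202A).

U+1202A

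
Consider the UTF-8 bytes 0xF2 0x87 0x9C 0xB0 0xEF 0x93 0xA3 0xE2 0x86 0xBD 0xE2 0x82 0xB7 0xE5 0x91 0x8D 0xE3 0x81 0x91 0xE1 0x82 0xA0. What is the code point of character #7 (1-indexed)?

U+10A0

Offset 0: leading byte 0xF2 = 11110010 → 4-byte char #1 = F2 87 9C B0.
Offset 4: leading byte 0xEF = 11101111 → 3-byte char #2 = EF 93 A3.
Offset 7: leading byte 0xE2 = 11100010 → 3-byte char #3 = E2 86 BD.
Offset 10: leading byte 0xE2 = 11100010 → 3-byte char #4 = E2 82 B7.
Offset 13: leading byte 0xE5 = 11100101 → 3-byte char #5 = E5 91 8D.
Offset 16: leading byte 0xE3 = 11100011 → 3-byte char #6 = E3 81 91.
Offset 19: leading byte 0xE1 = 11100001 → 3-byte char #7 = E1 82 A0.
Leading byte 0xE1 = 11100001 matches 1110xxxx → 3-byte sequence.
Byte 1: 0xE1 = 11100001, payload 0001 (4 bits).
Byte 2: 0x82 = 10000010 (10xxxxxx ✓), payload 000010.
Byte 3: 0xA0 = 10100000 (10xxxxxx ✓), payload 100000.
Concatenate: 0001000010100000 = 0x10A0 (16 bits → U+10A0).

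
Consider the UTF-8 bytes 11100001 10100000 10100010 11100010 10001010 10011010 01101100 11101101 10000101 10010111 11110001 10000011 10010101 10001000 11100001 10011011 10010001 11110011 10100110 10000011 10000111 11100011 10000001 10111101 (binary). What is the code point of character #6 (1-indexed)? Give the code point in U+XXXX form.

Offset 0: leading byte 0xE1 = 11100001 → 3-byte char #1 = E1 A0 A2.
Offset 3: leading byte 0xE2 = 11100010 → 3-byte char #2 = E2 8A 9A.
Offset 6: leading byte 0x6C = 01101100 → 1-byte char #3 = 6C.
Offset 7: leading byte 0xED = 11101101 → 3-byte char #4 = ED 85 97.
Offset 10: leading byte 0xF1 = 11110001 → 4-byte char #5 = F1 83 95 88.
Offset 14: leading byte 0xE1 = 11100001 → 3-byte char #6 = E1 9B 91.
Leading byte 0xE1 = 11100001 matches 1110xxxx → 3-byte sequence.
Byte 1: 0xE1 = 11100001, payload 0001 (4 bits).
Byte 2: 0x9B = 10011011 (10xxxxxx ✓), payload 011011.
Byte 3: 0x91 = 10010001 (10xxxxxx ✓), payload 010001.
Concatenate: 0001011011010001 = 0x16D1 (16 bits → U+16D1).

U+16D1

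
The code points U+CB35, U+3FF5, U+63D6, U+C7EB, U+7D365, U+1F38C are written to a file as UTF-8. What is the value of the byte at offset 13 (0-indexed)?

0xBD

U+CB35 → 3-byte form EC AC B5 at offsets 0–2.
U+3FF5 → 3-byte form E3 BF B5 at offsets 3–5.
U+63D6 → 3-byte form E6 8F 96 at offsets 6–8.
U+C7EB → 3-byte form EC 9F AB at offsets 9–11.
U+7D365 → 4-byte form F1 BD 8D A5 at offsets 12–15.
Offset 13 falls in char 5's range; it's byte 2 of F1 BD 8D A5 = 0xBD.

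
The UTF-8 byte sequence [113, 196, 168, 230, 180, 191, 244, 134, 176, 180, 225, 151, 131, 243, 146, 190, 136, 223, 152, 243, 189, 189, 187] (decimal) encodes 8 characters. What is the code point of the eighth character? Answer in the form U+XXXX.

U+FDF7B

Offset 0: leading byte 0x71 = 01110001 → 1-byte char #1 = 71.
Offset 1: leading byte 0xC4 = 11000100 → 2-byte char #2 = C4 A8.
Offset 3: leading byte 0xE6 = 11100110 → 3-byte char #3 = E6 B4 BF.
Offset 6: leading byte 0xF4 = 11110100 → 4-byte char #4 = F4 86 B0 B4.
Offset 10: leading byte 0xE1 = 11100001 → 3-byte char #5 = E1 97 83.
Offset 13: leading byte 0xF3 = 11110011 → 4-byte char #6 = F3 92 BE 88.
Offset 17: leading byte 0xDF = 11011111 → 2-byte char #7 = DF 98.
Offset 19: leading byte 0xF3 = 11110011 → 4-byte char #8 = F3 BD BD BB.
Leading byte 0xF3 = 11110011 matches 11110xxx → 4-byte sequence.
Byte 1: 0xF3 = 11110011, payload 011 (3 bits).
Byte 2: 0xBD = 10111101 (10xxxxxx ✓), payload 111101.
Byte 3: 0xBD = 10111101 (10xxxxxx ✓), payload 111101.
Byte 4: 0xBB = 10111011 (10xxxxxx ✓), payload 111011.
Concatenate: 011111101111101111011 = 0xFDF7B (21 bits → U+FDF7B).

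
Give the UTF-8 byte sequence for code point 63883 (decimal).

U+F98B = 0xF98B = 63883 decimal. In range U+0800–U+FFFF → 3-byte form: 1110xxxx 10xxxxxx 10xxxxxx.
Binary (16 bits): 1111100110001011.
Split 4+6+6: 1111 | 100110 | 001011.
Byte 1: 11101111 = 0xEF.
Byte 2: 10100110 = 0xA6.
Byte 3: 10001011 = 0x8B.

EF A6 8B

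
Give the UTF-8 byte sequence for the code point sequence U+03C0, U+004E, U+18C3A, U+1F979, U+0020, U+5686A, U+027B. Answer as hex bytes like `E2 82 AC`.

U+03C0: 2-byte form → CF 80.
U+004E: 1-byte form → 4E.
U+18C3A: 4-byte form → F0 98 B0 BA.
U+1F979: 4-byte form → F0 9F A5 B9.
U+0020: 1-byte form → 20.
U+5686A: 4-byte form → F1 96 A1 AA.
U+027B: 2-byte form → C9 BB.
Concatenated (18 bytes): CF 80 4E F0 98 B0 BA F0 9F A5 B9 20 F1 96 A1 AA C9 BB.

CF 80 4E F0 98 B0 BA F0 9F A5 B9 20 F1 96 A1 AA C9 BB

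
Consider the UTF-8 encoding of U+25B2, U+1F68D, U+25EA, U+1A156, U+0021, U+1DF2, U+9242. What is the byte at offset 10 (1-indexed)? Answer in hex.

0xAA

1-indexed offset 10 is 0-indexed offset 9.
U+25B2 → 3-byte form E2 96 B2 at offsets 0–2.
U+1F68D → 4-byte form F0 9F 9A 8D at offsets 3–6.
U+25EA → 3-byte form E2 97 AA at offsets 7–9.
Offset 9 falls in char 3's range; it's byte 3 of E2 97 AA = 0xAA.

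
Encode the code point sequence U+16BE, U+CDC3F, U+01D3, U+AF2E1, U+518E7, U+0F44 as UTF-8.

U+16BE: 3-byte form → E1 9A BE.
U+CDC3F: 4-byte form → F3 8D B0 BF.
U+01D3: 2-byte form → C7 93.
U+AF2E1: 4-byte form → F2 AF 8B A1.
U+518E7: 4-byte form → F1 91 A3 A7.
U+0F44: 3-byte form → E0 BD 84.
Concatenated (20 bytes): E1 9A BE F3 8D B0 BF C7 93 F2 AF 8B A1 F1 91 A3 A7 E0 BD 84.

E1 9A BE F3 8D B0 BF C7 93 F2 AF 8B A1 F1 91 A3 A7 E0 BD 84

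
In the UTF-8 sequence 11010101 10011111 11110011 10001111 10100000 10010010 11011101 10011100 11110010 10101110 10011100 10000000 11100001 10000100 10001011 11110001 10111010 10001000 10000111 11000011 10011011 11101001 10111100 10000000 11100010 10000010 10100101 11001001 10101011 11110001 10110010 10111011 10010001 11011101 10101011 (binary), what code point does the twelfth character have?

U+076B

Offset 0: leading byte 0xD5 = 11010101 → 2-byte char #1 = D5 9F.
Offset 2: leading byte 0xF3 = 11110011 → 4-byte char #2 = F3 8F A0 92.
Offset 6: leading byte 0xDD = 11011101 → 2-byte char #3 = DD 9C.
Offset 8: leading byte 0xF2 = 11110010 → 4-byte char #4 = F2 AE 9C 80.
Offset 12: leading byte 0xE1 = 11100001 → 3-byte char #5 = E1 84 8B.
Offset 15: leading byte 0xF1 = 11110001 → 4-byte char #6 = F1 BA 88 87.
Offset 19: leading byte 0xC3 = 11000011 → 2-byte char #7 = C3 9B.
Offset 21: leading byte 0xE9 = 11101001 → 3-byte char #8 = E9 BC 80.
Offset 24: leading byte 0xE2 = 11100010 → 3-byte char #9 = E2 82 A5.
Offset 27: leading byte 0xC9 = 11001001 → 2-byte char #10 = C9 AB.
Offset 29: leading byte 0xF1 = 11110001 → 4-byte char #11 = F1 B2 BB 91.
Offset 33: leading byte 0xDD = 11011101 → 2-byte char #12 = DD AB.
Leading byte 0xDD = 11011101 matches 110xxxxx → 2-byte sequence.
Byte 1: 0xDD = 11011101, payload 11101 (5 bits).
Byte 2: 0xAB = 10101011 (10xxxxxx ✓), payload 101011.
Concatenate: 11101101011 = 0x76B (11 bits → U+076B).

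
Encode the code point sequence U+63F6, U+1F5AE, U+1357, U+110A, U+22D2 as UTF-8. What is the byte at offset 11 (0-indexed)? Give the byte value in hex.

U+63F6 → 3-byte form E6 8F B6 at offsets 0–2.
U+1F5AE → 4-byte form F0 9F 96 AE at offsets 3–6.
U+1357 → 3-byte form E1 8D 97 at offsets 7–9.
U+110A → 3-byte form E1 84 8A at offsets 10–12.
Offset 11 falls in char 4's range; it's byte 2 of E1 84 8A = 0x84.

0x84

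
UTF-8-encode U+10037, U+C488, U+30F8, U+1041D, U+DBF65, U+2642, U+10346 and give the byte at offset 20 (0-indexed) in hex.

0x82

U+10037 → 4-byte form F0 90 80 B7 at offsets 0–3.
U+C488 → 3-byte form EC 92 88 at offsets 4–6.
U+30F8 → 3-byte form E3 83 B8 at offsets 7–9.
U+1041D → 4-byte form F0 90 90 9D at offsets 10–13.
U+DBF65 → 4-byte form F3 9B BD A5 at offsets 14–17.
U+2642 → 3-byte form E2 99 82 at offsets 18–20.
Offset 20 falls in char 6's range; it's byte 3 of E2 99 82 = 0x82.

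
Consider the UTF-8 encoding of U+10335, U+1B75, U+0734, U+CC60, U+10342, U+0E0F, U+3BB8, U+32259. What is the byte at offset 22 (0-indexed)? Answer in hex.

U+10335 → 4-byte form F0 90 8C B5 at offsets 0–3.
U+1B75 → 3-byte form E1 AD B5 at offsets 4–6.
U+0734 → 2-byte form DC B4 at offsets 7–8.
U+CC60 → 3-byte form EC B1 A0 at offsets 9–11.
U+10342 → 4-byte form F0 90 8D 82 at offsets 12–15.
U+0E0F → 3-byte form E0 B8 8F at offsets 16–18.
U+3BB8 → 3-byte form E3 AE B8 at offsets 19–21.
U+32259 → 4-byte form F0 B2 89 99 at offsets 22–25.
Offset 22 falls in char 8's range; it's byte 1 of F0 B2 89 99 = 0xF0.

0xF0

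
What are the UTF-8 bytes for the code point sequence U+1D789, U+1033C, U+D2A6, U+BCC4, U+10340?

F0 9D 9E 89 F0 90 8C BC ED 8A A6 EB B3 84 F0 90 8D 80

U+1D789: 4-byte form → F0 9D 9E 89.
U+1033C: 4-byte form → F0 90 8C BC.
U+D2A6: 3-byte form → ED 8A A6.
U+BCC4: 3-byte form → EB B3 84.
U+10340: 4-byte form → F0 90 8D 80.
Concatenated (18 bytes): F0 9D 9E 89 F0 90 8C BC ED 8A A6 EB B3 84 F0 90 8D 80.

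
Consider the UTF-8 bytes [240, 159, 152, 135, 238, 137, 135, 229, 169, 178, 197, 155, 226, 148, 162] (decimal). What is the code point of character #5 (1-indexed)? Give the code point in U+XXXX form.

U+2522

Offset 0: leading byte 0xF0 = 11110000 → 4-byte char #1 = F0 9F 98 87.
Offset 4: leading byte 0xEE = 11101110 → 3-byte char #2 = EE 89 87.
Offset 7: leading byte 0xE5 = 11100101 → 3-byte char #3 = E5 A9 B2.
Offset 10: leading byte 0xC5 = 11000101 → 2-byte char #4 = C5 9B.
Offset 12: leading byte 0xE2 = 11100010 → 3-byte char #5 = E2 94 A2.
Leading byte 0xE2 = 11100010 matches 1110xxxx → 3-byte sequence.
Byte 1: 0xE2 = 11100010, payload 0010 (4 bits).
Byte 2: 0x94 = 10010100 (10xxxxxx ✓), payload 010100.
Byte 3: 0xA2 = 10100010 (10xxxxxx ✓), payload 100010.
Concatenate: 0010010100100010 = 0x2522 (16 bits → U+2522).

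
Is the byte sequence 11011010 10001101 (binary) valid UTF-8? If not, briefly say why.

valid

Leading byte 0xDA = 11011010 → 2-byte form.
Continuation bytes 0x8D=10001101 all match 10xxxxxx.
Decoded value 0x68D is ≥ 0x80 (shortest form) and not a surrogate.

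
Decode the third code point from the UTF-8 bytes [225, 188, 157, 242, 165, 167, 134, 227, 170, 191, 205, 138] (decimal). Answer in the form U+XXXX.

Offset 0: leading byte 0xE1 = 11100001 → 3-byte char #1 = E1 BC 9D.
Offset 3: leading byte 0xF2 = 11110010 → 4-byte char #2 = F2 A5 A7 86.
Offset 7: leading byte 0xE3 = 11100011 → 3-byte char #3 = E3 AA BF.
Leading byte 0xE3 = 11100011 matches 1110xxxx → 3-byte sequence.
Byte 1: 0xE3 = 11100011, payload 0011 (4 bits).
Byte 2: 0xAA = 10101010 (10xxxxxx ✓), payload 101010.
Byte 3: 0xBF = 10111111 (10xxxxxx ✓), payload 111111.
Concatenate: 0011101010111111 = 0x3ABF (16 bits → U+3ABF).

U+3ABF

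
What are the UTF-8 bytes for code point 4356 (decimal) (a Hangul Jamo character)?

U+1104 = 0x1104 = 4356 decimal. In range U+0800–U+FFFF → 3-byte form: 1110xxxx 10xxxxxx 10xxxxxx.
Binary (16 bits): 0001000100000100.
Split 4+6+6: 0001 | 000100 | 000100.
Byte 1: 11100001 = 0xE1.
Byte 2: 10000100 = 0x84.
Byte 3: 10000100 = 0x84.

E1 84 84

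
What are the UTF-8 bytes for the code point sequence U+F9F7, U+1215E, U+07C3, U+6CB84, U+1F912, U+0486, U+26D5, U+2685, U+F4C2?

U+F9F7: 3-byte form → EF A7 B7.
U+1215E: 4-byte form → F0 92 85 9E.
U+07C3: 2-byte form → DF 83.
U+6CB84: 4-byte form → F1 AC AE 84.
U+1F912: 4-byte form → F0 9F A4 92.
U+0486: 2-byte form → D2 86.
U+26D5: 3-byte form → E2 9B 95.
U+2685: 3-byte form → E2 9A 85.
U+F4C2: 3-byte form → EF 93 82.
Concatenated (28 bytes): EF A7 B7 F0 92 85 9E DF 83 F1 AC AE 84 F0 9F A4 92 D2 86 E2 9B 95 E2 9A 85 EF 93 82.

EF A7 B7 F0 92 85 9E DF 83 F1 AC AE 84 F0 9F A4 92 D2 86 E2 9B 95 E2 9A 85 EF 93 82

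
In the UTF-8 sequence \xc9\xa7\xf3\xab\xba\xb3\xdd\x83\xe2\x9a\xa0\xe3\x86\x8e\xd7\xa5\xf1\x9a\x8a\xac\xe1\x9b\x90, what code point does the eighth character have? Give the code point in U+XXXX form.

U+16D0

Offset 0: leading byte 0xC9 = 11001001 → 2-byte char #1 = C9 A7.
Offset 2: leading byte 0xF3 = 11110011 → 4-byte char #2 = F3 AB BA B3.
Offset 6: leading byte 0xDD = 11011101 → 2-byte char #3 = DD 83.
Offset 8: leading byte 0xE2 = 11100010 → 3-byte char #4 = E2 9A A0.
Offset 11: leading byte 0xE3 = 11100011 → 3-byte char #5 = E3 86 8E.
Offset 14: leading byte 0xD7 = 11010111 → 2-byte char #6 = D7 A5.
Offset 16: leading byte 0xF1 = 11110001 → 4-byte char #7 = F1 9A 8A AC.
Offset 20: leading byte 0xE1 = 11100001 → 3-byte char #8 = E1 9B 90.
Leading byte 0xE1 = 11100001 matches 1110xxxx → 3-byte sequence.
Byte 1: 0xE1 = 11100001, payload 0001 (4 bits).
Byte 2: 0x9B = 10011011 (10xxxxxx ✓), payload 011011.
Byte 3: 0x90 = 10010000 (10xxxxxx ✓), payload 010000.
Concatenate: 0001011011010000 = 0x16D0 (16 bits → U+16D0).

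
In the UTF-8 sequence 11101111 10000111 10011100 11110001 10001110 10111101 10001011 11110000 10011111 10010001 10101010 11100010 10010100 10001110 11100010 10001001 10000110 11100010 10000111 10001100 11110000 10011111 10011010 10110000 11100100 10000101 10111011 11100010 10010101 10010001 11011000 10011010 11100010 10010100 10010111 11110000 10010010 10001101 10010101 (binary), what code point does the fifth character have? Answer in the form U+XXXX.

U+2246

Offset 0: leading byte 0xEF = 11101111 → 3-byte char #1 = EF 87 9C.
Offset 3: leading byte 0xF1 = 11110001 → 4-byte char #2 = F1 8E BD 8B.
Offset 7: leading byte 0xF0 = 11110000 → 4-byte char #3 = F0 9F 91 AA.
Offset 11: leading byte 0xE2 = 11100010 → 3-byte char #4 = E2 94 8E.
Offset 14: leading byte 0xE2 = 11100010 → 3-byte char #5 = E2 89 86.
Leading byte 0xE2 = 11100010 matches 1110xxxx → 3-byte sequence.
Byte 1: 0xE2 = 11100010, payload 0010 (4 bits).
Byte 2: 0x89 = 10001001 (10xxxxxx ✓), payload 001001.
Byte 3: 0x86 = 10000110 (10xxxxxx ✓), payload 000110.
Concatenate: 0010001001000110 = 0x2246 (16 bits → U+2246).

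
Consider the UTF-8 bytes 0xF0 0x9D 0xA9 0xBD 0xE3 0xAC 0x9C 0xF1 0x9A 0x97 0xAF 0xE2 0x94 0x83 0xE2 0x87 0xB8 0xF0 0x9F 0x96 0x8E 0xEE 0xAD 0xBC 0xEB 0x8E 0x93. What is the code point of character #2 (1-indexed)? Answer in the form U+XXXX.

Offset 0: leading byte 0xF0 = 11110000 → 4-byte char #1 = F0 9D A9 BD.
Offset 4: leading byte 0xE3 = 11100011 → 3-byte char #2 = E3 AC 9C.
Leading byte 0xE3 = 11100011 matches 1110xxxx → 3-byte sequence.
Byte 1: 0xE3 = 11100011, payload 0011 (4 bits).
Byte 2: 0xAC = 10101100 (10xxxxxx ✓), payload 101100.
Byte 3: 0x9C = 10011100 (10xxxxxx ✓), payload 011100.
Concatenate: 0011101100011100 = 0x3B1C (16 bits → U+3B1C).

U+3B1C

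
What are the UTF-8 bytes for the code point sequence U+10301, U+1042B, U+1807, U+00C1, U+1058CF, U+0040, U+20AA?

U+10301: 4-byte form → F0 90 8C 81.
U+1042B: 4-byte form → F0 90 90 AB.
U+1807: 3-byte form → E1 A0 87.
U+00C1: 2-byte form → C3 81.
U+1058CF: 4-byte form → F4 85 A3 8F.
U+0040: 1-byte form → 40.
U+20AA: 3-byte form → E2 82 AA.
Concatenated (21 bytes): F0 90 8C 81 F0 90 90 AB E1 A0 87 C3 81 F4 85 A3 8F 40 E2 82 AA.

F0 90 8C 81 F0 90 90 AB E1 A0 87 C3 81 F4 85 A3 8F 40 E2 82 AA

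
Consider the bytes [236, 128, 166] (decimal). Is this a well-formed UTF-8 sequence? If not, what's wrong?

valid

Leading byte 0xEC = 11101100 → 3-byte form.
Continuation bytes 0x80=10000000, 0xA6=10100110 all match 10xxxxxx.
Decoded value 0xC026 is ≥ 0x800 (shortest form) and not a surrogate.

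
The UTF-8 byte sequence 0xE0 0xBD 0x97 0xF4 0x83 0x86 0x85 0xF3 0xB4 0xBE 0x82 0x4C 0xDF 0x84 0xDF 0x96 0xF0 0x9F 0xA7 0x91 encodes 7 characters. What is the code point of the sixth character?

U+07D6

Offset 0: leading byte 0xE0 = 11100000 → 3-byte char #1 = E0 BD 97.
Offset 3: leading byte 0xF4 = 11110100 → 4-byte char #2 = F4 83 86 85.
Offset 7: leading byte 0xF3 = 11110011 → 4-byte char #3 = F3 B4 BE 82.
Offset 11: leading byte 0x4C = 01001100 → 1-byte char #4 = 4C.
Offset 12: leading byte 0xDF = 11011111 → 2-byte char #5 = DF 84.
Offset 14: leading byte 0xDF = 11011111 → 2-byte char #6 = DF 96.
Leading byte 0xDF = 11011111 matches 110xxxxx → 2-byte sequence.
Byte 1: 0xDF = 11011111, payload 11111 (5 bits).
Byte 2: 0x96 = 10010110 (10xxxxxx ✓), payload 010110.
Concatenate: 11111010110 = 0x7D6 (11 bits → U+07D6).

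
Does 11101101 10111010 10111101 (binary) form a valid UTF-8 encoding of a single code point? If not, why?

invalid (encodes a surrogate (U+D800–U+DFFF))

Structurally a 3-byte sequence; payload = 0xDEBD.
But 0xDEBD is in U+D800–U+DFFF, the surrogate range. Surrogates are not Unicode scalar values and are forbidden in UTF-8.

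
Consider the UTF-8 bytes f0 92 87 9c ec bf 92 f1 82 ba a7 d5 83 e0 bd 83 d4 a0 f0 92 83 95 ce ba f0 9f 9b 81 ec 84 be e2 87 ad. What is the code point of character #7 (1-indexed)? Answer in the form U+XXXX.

U+120D5

Offset 0: leading byte 0xF0 = 11110000 → 4-byte char #1 = F0 92 87 9C.
Offset 4: leading byte 0xEC = 11101100 → 3-byte char #2 = EC BF 92.
Offset 7: leading byte 0xF1 = 11110001 → 4-byte char #3 = F1 82 BA A7.
Offset 11: leading byte 0xD5 = 11010101 → 2-byte char #4 = D5 83.
Offset 13: leading byte 0xE0 = 11100000 → 3-byte char #5 = E0 BD 83.
Offset 16: leading byte 0xD4 = 11010100 → 2-byte char #6 = D4 A0.
Offset 18: leading byte 0xF0 = 11110000 → 4-byte char #7 = F0 92 83 95.
Leading byte 0xF0 = 11110000 matches 11110xxx → 4-byte sequence.
Byte 1: 0xF0 = 11110000, payload 000 (3 bits).
Byte 2: 0x92 = 10010010 (10xxxxxx ✓), payload 010010.
Byte 3: 0x83 = 10000011 (10xxxxxx ✓), payload 000011.
Byte 4: 0x95 = 10010101 (10xxxxxx ✓), payload 010101.
Concatenate: 000010010000011010101 = 0x120D5 (21 bits → U+120D5).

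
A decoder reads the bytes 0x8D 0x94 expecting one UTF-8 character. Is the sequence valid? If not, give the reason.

invalid (continuation byte with no leading byte)

Byte 0x8D = 10001101 has the form 10xxxxxx — a continuation byte — but there is no preceding leading byte.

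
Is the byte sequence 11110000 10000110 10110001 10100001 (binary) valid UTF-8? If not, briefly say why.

invalid (overlong encoding)

Leading byte 0xF0 = 11110000 → 4-byte form.
Continuation bytes all match 10xxxxxx. Payload decodes to 0x6C61.
But 0x6C61 < 0x10000, the minimum for a 4-byte sequence — this is an overlong encoding.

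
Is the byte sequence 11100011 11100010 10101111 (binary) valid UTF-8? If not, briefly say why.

Leading byte 0xE3 = 11100011 → 3-byte form.
Byte 2 is 0xE2 = 11100010, which is not 10xxxxxx — expected a continuation byte.

invalid (non-continuation byte where continuation expected)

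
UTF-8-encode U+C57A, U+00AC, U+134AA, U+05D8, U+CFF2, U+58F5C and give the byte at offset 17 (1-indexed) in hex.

0xBD

1-indexed offset 17 is 0-indexed offset 16.
U+C57A → 3-byte form EC 95 BA at offsets 0–2.
U+00AC → 2-byte form C2 AC at offsets 3–4.
U+134AA → 4-byte form F0 93 92 AA at offsets 5–8.
U+05D8 → 2-byte form D7 98 at offsets 9–10.
U+CFF2 → 3-byte form EC BF B2 at offsets 11–13.
U+58F5C → 4-byte form F1 98 BD 9C at offsets 14–17.
Offset 16 falls in char 6's range; it's byte 3 of F1 98 BD 9C = 0xBD.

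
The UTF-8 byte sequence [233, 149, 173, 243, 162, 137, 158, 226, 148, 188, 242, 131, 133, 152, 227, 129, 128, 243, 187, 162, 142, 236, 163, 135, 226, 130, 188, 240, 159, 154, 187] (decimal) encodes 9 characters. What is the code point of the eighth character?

Offset 0: leading byte 0xE9 = 11101001 → 3-byte char #1 = E9 95 AD.
Offset 3: leading byte 0xF3 = 11110011 → 4-byte char #2 = F3 A2 89 9E.
Offset 7: leading byte 0xE2 = 11100010 → 3-byte char #3 = E2 94 BC.
Offset 10: leading byte 0xF2 = 11110010 → 4-byte char #4 = F2 83 85 98.
Offset 14: leading byte 0xE3 = 11100011 → 3-byte char #5 = E3 81 80.
Offset 17: leading byte 0xF3 = 11110011 → 4-byte char #6 = F3 BB A2 8E.
Offset 21: leading byte 0xEC = 11101100 → 3-byte char #7 = EC A3 87.
Offset 24: leading byte 0xE2 = 11100010 → 3-byte char #8 = E2 82 BC.
Leading byte 0xE2 = 11100010 matches 1110xxxx → 3-byte sequence.
Byte 1: 0xE2 = 11100010, payload 0010 (4 bits).
Byte 2: 0x82 = 10000010 (10xxxxxx ✓), payload 000010.
Byte 3: 0xBC = 10111100 (10xxxxxx ✓), payload 111100.
Concatenate: 0010000010111100 = 0x20BC (16 bits → U+20BC).

U+20BC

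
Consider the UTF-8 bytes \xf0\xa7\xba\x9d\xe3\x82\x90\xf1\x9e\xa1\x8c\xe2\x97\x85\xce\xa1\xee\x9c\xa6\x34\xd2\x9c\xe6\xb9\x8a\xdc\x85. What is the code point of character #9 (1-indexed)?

Offset 0: leading byte 0xF0 = 11110000 → 4-byte char #1 = F0 A7 BA 9D.
Offset 4: leading byte 0xE3 = 11100011 → 3-byte char #2 = E3 82 90.
Offset 7: leading byte 0xF1 = 11110001 → 4-byte char #3 = F1 9E A1 8C.
Offset 11: leading byte 0xE2 = 11100010 → 3-byte char #4 = E2 97 85.
Offset 14: leading byte 0xCE = 11001110 → 2-byte char #5 = CE A1.
Offset 16: leading byte 0xEE = 11101110 → 3-byte char #6 = EE 9C A6.
Offset 19: leading byte 0x34 = 00110100 → 1-byte char #7 = 34.
Offset 20: leading byte 0xD2 = 11010010 → 2-byte char #8 = D2 9C.
Offset 22: leading byte 0xE6 = 11100110 → 3-byte char #9 = E6 B9 8A.
Leading byte 0xE6 = 11100110 matches 1110xxxx → 3-byte sequence.
Byte 1: 0xE6 = 11100110, payload 0110 (4 bits).
Byte 2: 0xB9 = 10111001 (10xxxxxx ✓), payload 111001.
Byte 3: 0x8A = 10001010 (10xxxxxx ✓), payload 001010.
Concatenate: 0110111001001010 = 0x6E4A (16 bits → U+6E4A).

U+6E4A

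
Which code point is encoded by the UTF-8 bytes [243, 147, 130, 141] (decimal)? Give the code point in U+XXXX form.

Leading byte 0xF3 = 11110011 matches 11110xxx → 4-byte sequence.
Byte 1: 0xF3 = 11110011, payload 011 (3 bits).
Byte 2: 0x93 = 10010011 (10xxxxxx ✓), payload 010011.
Byte 3: 0x82 = 10000010 (10xxxxxx ✓), payload 000010.
Byte 4: 0x8D = 10001101 (10xxxxxx ✓), payload 001101.
Concatenate: 011010011000010001101 = 0xD308D (21 bits → U+D308D).

U+D308D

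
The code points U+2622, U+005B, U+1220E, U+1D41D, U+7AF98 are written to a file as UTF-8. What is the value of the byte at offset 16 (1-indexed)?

0x98

1-indexed offset 16 is 0-indexed offset 15.
U+2622 → 3-byte form E2 98 A2 at offsets 0–2.
U+005B → 1-byte form 5B at offsets 3–3.
U+1220E → 4-byte form F0 92 88 8E at offsets 4–7.
U+1D41D → 4-byte form F0 9D 90 9D at offsets 8–11.
U+7AF98 → 4-byte form F1 BA BE 98 at offsets 12–15.
Offset 15 falls in char 5's range; it's byte 4 of F1 BA BE 98 = 0x98.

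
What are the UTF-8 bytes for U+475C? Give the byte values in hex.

U+475C = 0x475C = 18268 decimal. In range U+0800–U+FFFF → 3-byte form: 1110xxxx 10xxxxxx 10xxxxxx.
Binary (16 bits): 0100011101011100.
Split 4+6+6: 0100 | 011101 | 011100.
Byte 1: 11100100 = 0xE4.
Byte 2: 10011101 = 0x9D.
Byte 3: 10011100 = 0x9C.

E4 9D 9C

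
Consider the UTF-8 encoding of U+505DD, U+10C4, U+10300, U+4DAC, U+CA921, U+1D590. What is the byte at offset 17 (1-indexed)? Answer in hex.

0xA4

1-indexed offset 17 is 0-indexed offset 16.
U+505DD → 4-byte form F1 90 97 9D at offsets 0–3.
U+10C4 → 3-byte form E1 83 84 at offsets 4–6.
U+10300 → 4-byte form F0 90 8C 80 at offsets 7–10.
U+4DAC → 3-byte form E4 B6 AC at offsets 11–13.
U+CA921 → 4-byte form F3 8A A4 A1 at offsets 14–17.
Offset 16 falls in char 5's range; it's byte 3 of F3 8A A4 A1 = 0xA4.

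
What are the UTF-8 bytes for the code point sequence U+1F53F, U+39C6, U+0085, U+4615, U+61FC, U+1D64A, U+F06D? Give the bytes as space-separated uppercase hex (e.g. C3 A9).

U+1F53F: 4-byte form → F0 9F 94 BF.
U+39C6: 3-byte form → E3 A7 86.
U+0085: 2-byte form → C2 85.
U+4615: 3-byte form → E4 98 95.
U+61FC: 3-byte form → E6 87 BC.
U+1D64A: 4-byte form → F0 9D 99 8A.
U+F06D: 3-byte form → EF 81 AD.
Concatenated (22 bytes): F0 9F 94 BF E3 A7 86 C2 85 E4 98 95 E6 87 BC F0 9D 99 8A EF 81 AD.

F0 9F 94 BF E3 A7 86 C2 85 E4 98 95 E6 87 BC F0 9D 99 8A EF 81 AD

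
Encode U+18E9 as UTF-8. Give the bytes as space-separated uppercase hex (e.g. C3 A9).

E1 A3 A9

U+18E9 = 0x18E9 = 6377 decimal. In range U+0800–U+FFFF → 3-byte form: 1110xxxx 10xxxxxx 10xxxxxx.
Binary (16 bits): 0001100011101001.
Split 4+6+6: 0001 | 100011 | 101001.
Byte 1: 11100001 = 0xE1.
Byte 2: 10100011 = 0xA3.
Byte 3: 10101001 = 0xA9.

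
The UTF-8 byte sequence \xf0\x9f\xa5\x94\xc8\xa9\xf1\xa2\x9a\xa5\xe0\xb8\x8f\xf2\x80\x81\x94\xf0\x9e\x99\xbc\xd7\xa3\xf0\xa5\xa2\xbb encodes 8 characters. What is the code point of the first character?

U+1F954

Offset 0: leading byte 0xF0 = 11110000 → 4-byte char #1 = F0 9F A5 94.
Leading byte 0xF0 = 11110000 matches 11110xxx → 4-byte sequence.
Byte 1: 0xF0 = 11110000, payload 000 (3 bits).
Byte 2: 0x9F = 10011111 (10xxxxxx ✓), payload 011111.
Byte 3: 0xA5 = 10100101 (10xxxxxx ✓), payload 100101.
Byte 4: 0x94 = 10010100 (10xxxxxx ✓), payload 010100.
Concatenate: 000011111100101010100 = 0x1F954 (21 bits → U+1F954).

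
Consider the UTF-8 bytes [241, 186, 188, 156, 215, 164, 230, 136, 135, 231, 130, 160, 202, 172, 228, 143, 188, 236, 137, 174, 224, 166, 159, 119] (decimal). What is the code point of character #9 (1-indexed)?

Offset 0: leading byte 0xF1 = 11110001 → 4-byte char #1 = F1 BA BC 9C.
Offset 4: leading byte 0xD7 = 11010111 → 2-byte char #2 = D7 A4.
Offset 6: leading byte 0xE6 = 11100110 → 3-byte char #3 = E6 88 87.
Offset 9: leading byte 0xE7 = 11100111 → 3-byte char #4 = E7 82 A0.
Offset 12: leading byte 0xCA = 11001010 → 2-byte char #5 = CA AC.
Offset 14: leading byte 0xE4 = 11100100 → 3-byte char #6 = E4 8F BC.
Offset 17: leading byte 0xEC = 11101100 → 3-byte char #7 = EC 89 AE.
Offset 20: leading byte 0xE0 = 11100000 → 3-byte char #8 = E0 A6 9F.
Offset 23: leading byte 0x77 = 01110111 → 1-byte char #9 = 77.
Leading byte 0x77 = 01110111 matches 0xxxxxxx → 1-byte sequence.
Byte 1: 0x77 = 01110111, payload 1110111 (7 bits).
Concatenate: 1110111 = 0x77 (7 bits → U+0077).

U+0077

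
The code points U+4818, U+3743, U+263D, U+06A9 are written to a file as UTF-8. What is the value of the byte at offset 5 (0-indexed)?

0x83

U+4818 → 3-byte form E4 A0 98 at offsets 0–2.
U+3743 → 3-byte form E3 9D 83 at offsets 3–5.
Offset 5 falls in char 2's range; it's byte 3 of E3 9D 83 = 0x83.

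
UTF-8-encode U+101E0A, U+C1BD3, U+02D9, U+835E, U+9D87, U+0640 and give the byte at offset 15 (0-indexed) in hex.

U+101E0A → 4-byte form F4 81 B8 8A at offsets 0–3.
U+C1BD3 → 4-byte form F3 81 AF 93 at offsets 4–7.
U+02D9 → 2-byte form CB 99 at offsets 8–9.
U+835E → 3-byte form E8 8D 9E at offsets 10–12.
U+9D87 → 3-byte form E9 B6 87 at offsets 13–15.
Offset 15 falls in char 5's range; it's byte 3 of E9 B6 87 = 0x87.

0x87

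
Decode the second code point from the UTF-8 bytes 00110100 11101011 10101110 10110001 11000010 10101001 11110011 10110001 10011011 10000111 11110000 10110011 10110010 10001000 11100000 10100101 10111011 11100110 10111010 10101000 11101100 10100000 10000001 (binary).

Offset 0: leading byte 0x34 = 00110100 → 1-byte char #1 = 34.
Offset 1: leading byte 0xEB = 11101011 → 3-byte char #2 = EB AE B1.
Leading byte 0xEB = 11101011 matches 1110xxxx → 3-byte sequence.
Byte 1: 0xEB = 11101011, payload 1011 (4 bits).
Byte 2: 0xAE = 10101110 (10xxxxxx ✓), payload 101110.
Byte 3: 0xB1 = 10110001 (10xxxxxx ✓), payload 110001.
Concatenate: 1011101110110001 = 0xBBB1 (16 bits → U+BBB1).

U+BBB1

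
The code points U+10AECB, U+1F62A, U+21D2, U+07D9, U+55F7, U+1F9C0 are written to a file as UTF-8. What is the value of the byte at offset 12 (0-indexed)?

0x99

U+10AECB → 4-byte form F4 8A BB 8B at offsets 0–3.
U+1F62A → 4-byte form F0 9F 98 AA at offsets 4–7.
U+21D2 → 3-byte form E2 87 92 at offsets 8–10.
U+07D9 → 2-byte form DF 99 at offsets 11–12.
Offset 12 falls in char 4's range; it's byte 2 of DF 99 = 0x99.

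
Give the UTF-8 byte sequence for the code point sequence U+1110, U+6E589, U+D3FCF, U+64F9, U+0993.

E1 84 90 F1 AE 96 89 F3 93 BF 8F E6 93 B9 E0 A6 93

U+1110: 3-byte form → E1 84 90.
U+6E589: 4-byte form → F1 AE 96 89.
U+D3FCF: 4-byte form → F3 93 BF 8F.
U+64F9: 3-byte form → E6 93 B9.
U+0993: 3-byte form → E0 A6 93.
Concatenated (17 bytes): E1 84 90 F1 AE 96 89 F3 93 BF 8F E6 93 B9 E0 A6 93.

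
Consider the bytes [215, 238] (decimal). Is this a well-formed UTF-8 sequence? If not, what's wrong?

Leading byte 0xD7 = 11010111 → 2-byte form.
Byte 2 is 0xEE = 11101110, which is not 10xxxxxx — expected a continuation byte.

invalid (non-continuation byte where continuation expected)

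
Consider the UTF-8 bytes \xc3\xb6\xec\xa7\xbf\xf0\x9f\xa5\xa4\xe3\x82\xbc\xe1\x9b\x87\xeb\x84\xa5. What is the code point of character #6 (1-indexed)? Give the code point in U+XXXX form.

U+B125

Offset 0: leading byte 0xC3 = 11000011 → 2-byte char #1 = C3 B6.
Offset 2: leading byte 0xEC = 11101100 → 3-byte char #2 = EC A7 BF.
Offset 5: leading byte 0xF0 = 11110000 → 4-byte char #3 = F0 9F A5 A4.
Offset 9: leading byte 0xE3 = 11100011 → 3-byte char #4 = E3 82 BC.
Offset 12: leading byte 0xE1 = 11100001 → 3-byte char #5 = E1 9B 87.
Offset 15: leading byte 0xEB = 11101011 → 3-byte char #6 = EB 84 A5.
Leading byte 0xEB = 11101011 matches 1110xxxx → 3-byte sequence.
Byte 1: 0xEB = 11101011, payload 1011 (4 bits).
Byte 2: 0x84 = 10000100 (10xxxxxx ✓), payload 000100.
Byte 3: 0xA5 = 10100101 (10xxxxxx ✓), payload 100101.
Concatenate: 1011000100100101 = 0xB125 (16 bits → U+B125).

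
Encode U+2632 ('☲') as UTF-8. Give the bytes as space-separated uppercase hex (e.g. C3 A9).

E2 98 B2

U+2632 = 0x2632 = 9778 decimal. In range U+0800–U+FFFF → 3-byte form: 1110xxxx 10xxxxxx 10xxxxxx.
Binary (16 bits): 0010011000110010.
Split 4+6+6: 0010 | 011000 | 110010.
Byte 1: 11100010 = 0xE2.
Byte 2: 10011000 = 0x98.
Byte 3: 10110010 = 0xB2.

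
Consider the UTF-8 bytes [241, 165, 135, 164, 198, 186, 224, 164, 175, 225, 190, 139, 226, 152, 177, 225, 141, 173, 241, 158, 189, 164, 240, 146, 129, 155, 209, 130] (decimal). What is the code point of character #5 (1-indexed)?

Offset 0: leading byte 0xF1 = 11110001 → 4-byte char #1 = F1 A5 87 A4.
Offset 4: leading byte 0xC6 = 11000110 → 2-byte char #2 = C6 BA.
Offset 6: leading byte 0xE0 = 11100000 → 3-byte char #3 = E0 A4 AF.
Offset 9: leading byte 0xE1 = 11100001 → 3-byte char #4 = E1 BE 8B.
Offset 12: leading byte 0xE2 = 11100010 → 3-byte char #5 = E2 98 B1.
Leading byte 0xE2 = 11100010 matches 1110xxxx → 3-byte sequence.
Byte 1: 0xE2 = 11100010, payload 0010 (4 bits).
Byte 2: 0x98 = 10011000 (10xxxxxx ✓), payload 011000.
Byte 3: 0xB1 = 10110001 (10xxxxxx ✓), payload 110001.
Concatenate: 0010011000110001 = 0x2631 (16 bits → U+2631).

U+2631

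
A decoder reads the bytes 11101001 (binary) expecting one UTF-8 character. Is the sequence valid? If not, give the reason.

Leading byte 0xE9 = 11101001 → 3-byte form, but only 1 byte is present.

invalid (sequence truncated)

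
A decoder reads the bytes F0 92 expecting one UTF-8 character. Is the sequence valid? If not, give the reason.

invalid (sequence truncated)

Leading byte 0xF0 = 11110000 → 4-byte form, but only 2 bytes are present.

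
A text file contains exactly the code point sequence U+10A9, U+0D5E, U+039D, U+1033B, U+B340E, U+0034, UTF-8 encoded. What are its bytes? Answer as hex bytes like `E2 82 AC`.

E1 82 A9 E0 B5 9E CE 9D F0 90 8C BB F2 B3 90 8E 34

U+10A9: 3-byte form → E1 82 A9.
U+0D5E: 3-byte form → E0 B5 9E.
U+039D: 2-byte form → CE 9D.
U+1033B: 4-byte form → F0 90 8C BB.
U+B340E: 4-byte form → F2 B3 90 8E.
U+0034: 1-byte form → 34.
Concatenated (17 bytes): E1 82 A9 E0 B5 9E CE 9D F0 90 8C BB F2 B3 90 8E 34.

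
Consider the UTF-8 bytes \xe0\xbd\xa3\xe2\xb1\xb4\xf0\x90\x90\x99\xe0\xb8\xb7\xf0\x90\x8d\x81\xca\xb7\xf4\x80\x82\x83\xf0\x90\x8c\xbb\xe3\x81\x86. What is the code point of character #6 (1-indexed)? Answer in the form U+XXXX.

U+02B7

Offset 0: leading byte 0xE0 = 11100000 → 3-byte char #1 = E0 BD A3.
Offset 3: leading byte 0xE2 = 11100010 → 3-byte char #2 = E2 B1 B4.
Offset 6: leading byte 0xF0 = 11110000 → 4-byte char #3 = F0 90 90 99.
Offset 10: leading byte 0xE0 = 11100000 → 3-byte char #4 = E0 B8 B7.
Offset 13: leading byte 0xF0 = 11110000 → 4-byte char #5 = F0 90 8D 81.
Offset 17: leading byte 0xCA = 11001010 → 2-byte char #6 = CA B7.
Leading byte 0xCA = 11001010 matches 110xxxxx → 2-byte sequence.
Byte 1: 0xCA = 11001010, payload 01010 (5 bits).
Byte 2: 0xB7 = 10110111 (10xxxxxx ✓), payload 110111.
Concatenate: 01010110111 = 0x2B7 (11 bits → U+02B7).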